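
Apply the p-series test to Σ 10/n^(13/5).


p-series test: Σ c/n^p converges if p > 1, diverges if p ≤ 1 (constant c > 0 doesn't affect convergence).
p = 13/5
13/5 > 1 → CONVERGES

Converges (p = 13/5 > 1)


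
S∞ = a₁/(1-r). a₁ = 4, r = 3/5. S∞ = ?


S∞ = a₁/(1-r) = 4/(1 - 3/5)
= 4/(2/5)
= 10

S∞ = 10


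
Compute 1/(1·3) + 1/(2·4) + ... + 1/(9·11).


1/(k(k+2)) = (1/2)·(1/k - 1/(k+2)) (partial fractions)
Telescoping: Σ = (1/2)·(1 + 1/2 - 1/10 - 1/11) = 36/55

Sum = 36/55


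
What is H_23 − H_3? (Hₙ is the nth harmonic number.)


Σₖ₌4^23 1/k = 1/4 + 1/5 + 1/6 + ... + 1/23
= 678544345/356948592
≈ 1.901

Sum = 678544345/356948592 ≈ 1.901


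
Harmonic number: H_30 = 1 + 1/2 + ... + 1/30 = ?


H_30 = 1/1 + 1/2 + 1/3 + ... + 1/30
= 9304682830147/2329089562800
≈ 3.995

H_30 = 9304682830147/2329089562800 ≈ 3.995


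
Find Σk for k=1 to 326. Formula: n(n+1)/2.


n(n+1)/2 = 326×327/2 = 106602/2 = 53301

Σk = 53301


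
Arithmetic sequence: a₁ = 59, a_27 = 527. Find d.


d = (aₙ - a₁)/(n-1)
= (527 - 59)/(27-1)
= 468/26 = 18

d = 18


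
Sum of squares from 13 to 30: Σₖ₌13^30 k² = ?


Σₖ₌13^30 k² = Σₖ₌₁^30 k² − Σₖ₌₁^12 k²
= 30·31·61/6 − 12·13·25/6
= 9455 − 650 = 8805

Σk² = 8805


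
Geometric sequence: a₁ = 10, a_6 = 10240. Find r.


r^(n-1) = aₙ/a₁
r^5 = 10240/10 = 1024
r = 1024^(1/5)
= 4

r = 4


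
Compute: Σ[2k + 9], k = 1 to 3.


Σ(2k+9) = 2·Σk + 9·n
= 2·6 + 9·3
= 12 + 27 = 39

Σ = 39


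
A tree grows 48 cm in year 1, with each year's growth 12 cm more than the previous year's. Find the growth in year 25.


aₙ = a₁ + (n-1)d
= 48 + (25-1)×12
= 48 + 288
= 336

a_25 = 336


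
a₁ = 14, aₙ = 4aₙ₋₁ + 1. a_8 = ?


Computing step by step:
a_1 = 14
a_2 = 57
a_3 = 229
a_4 = 917
a_5 = 3669
a_6 = 14677
a_7 = 58709
a_8 = 234837


a_8 = 234837


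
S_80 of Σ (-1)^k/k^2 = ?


S = -1 + 1/4 - 1/9 + 1/16 - 1/25 + 1/36 - 1/49 + 1/64 ± ...
= -0.8224
(Full series converges to -π²/12 ≈ -0.8225)

S_80 = -0.8224


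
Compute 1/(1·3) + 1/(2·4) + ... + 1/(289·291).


1/(k(k+2)) = (1/2)·(1/k - 1/(k+2)) (partial fractions)
Telescoping: Σ = (1/2)·(1 + 1/2 - 1/290 - 1/291) = 31501/42195

Sum = 31501/42195


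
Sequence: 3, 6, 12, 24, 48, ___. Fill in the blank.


Pattern: geometric (r=2)
Terms: 3, 6, 12, 24, 48
Next term = 96

Next term = 96


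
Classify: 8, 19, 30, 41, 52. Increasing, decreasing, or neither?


Differences: 11, 11, 11, 11
All differences > 0 → strictly INCREASING

Monotonically increasing


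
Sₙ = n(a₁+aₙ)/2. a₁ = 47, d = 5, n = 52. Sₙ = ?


aₙ = 47 + (52-1)×5 = 302
Sₙ = n(a₁+aₙ)/2 = 52×(47+302)/2
= 52×349/2 = 9074

S_52 = 9074


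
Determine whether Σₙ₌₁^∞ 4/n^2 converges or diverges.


p-series test: Σ c/n^p converges if p > 1, diverges if p ≤ 1 (constant c > 0 doesn't affect convergence).
p = 2
2 > 1 → CONVERGES

Converges (p = 2 > 1)


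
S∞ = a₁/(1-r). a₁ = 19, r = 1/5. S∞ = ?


S∞ = a₁/(1-r) = 19/(1 - 1/5)
= 19/(4/5)
= 95/4

S∞ = 95/4


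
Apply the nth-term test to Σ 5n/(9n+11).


lim(n→∞) 5n/(9n+11) = 5/9 = 5/9  (divide numerator and denominator by n)
lim aₙ = 5/9 ≠ 0 → series DIVERGES

Diverges (lim aₙ = 5/9 ≠ 0)


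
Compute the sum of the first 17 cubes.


n(n+1)/2 = 17×18/2 = 153
Σk³ = 153² = 23409

Σk³ = 23409


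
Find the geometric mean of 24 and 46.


GM = √(24×46) = √1104 = 33.2265

GM = 33.2265


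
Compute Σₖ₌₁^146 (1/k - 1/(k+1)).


Telescoping: adjacent terms cancel.
= 1/1 - 1/147
= 1 - 1/147 = 146/147

Sum = 146/147


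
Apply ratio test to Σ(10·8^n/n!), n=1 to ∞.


aₙ = 10·8^n/n!
a_{n+1}/aₙ = 8^(n+1)/(n+1)! × n!/8^n  (constant 10 cancels)
= 8/(n+1)
L = lim(n→∞) 8/(n+1) = 0
L < 1 → series CONVERGES

Converges (ratio test: L = 0 < 1)


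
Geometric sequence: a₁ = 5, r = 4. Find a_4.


aₙ = a₁·r^(n-1)
= 5×4^3
= 5×64
= 320

a_4 = 320


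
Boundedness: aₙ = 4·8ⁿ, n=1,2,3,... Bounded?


aₙ = 4·8ⁿ → as n→∞, aₙ→∞ (since base 8 > 1)
No finite upper bound exists
The sequence is UNBOUNDED

Unbounded (aₙ → ∞ as n → ∞)


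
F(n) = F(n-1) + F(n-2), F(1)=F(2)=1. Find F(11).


Fibonacci sequence: 1, 1, 2, 3, 5, 8, 13, 21, 34, 55, 89
F(11) = 89

F(11) = 89


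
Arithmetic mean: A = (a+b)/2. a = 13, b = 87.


AM = (13 + 87)/2 = 100/2 = 50

AM = 50


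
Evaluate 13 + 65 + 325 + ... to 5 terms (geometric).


Sₙ = 13×(5^5 - 1)/(5 - 1)
= 13×(3125 - 1)/4
= 13×3124/4
= 10153

S_5 = 10153


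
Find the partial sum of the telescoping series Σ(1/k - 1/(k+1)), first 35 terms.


Telescoping: adjacent terms cancel.
= 1/1 - 1/36
= 1 - 1/36 = 35/36

Sum = 35/36


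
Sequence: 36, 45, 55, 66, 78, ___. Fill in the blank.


Pattern: triangular numbers: n(n+1)/2
Terms: 36, 45, 55, 66, 78
Next term = 91

Next term = 91


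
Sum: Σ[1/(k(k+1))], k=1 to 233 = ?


1/(k(k+1)) = 1/k - 1/(k+1) (partial fractions)
Telescoping: Σ = 1 - 1/234 = 233/234

Sum = 233/234


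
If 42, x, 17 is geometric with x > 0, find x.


GM = √(42×17) = √714 = 26.7208

GM = 26.7208


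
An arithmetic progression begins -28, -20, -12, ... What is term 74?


aₙ = a₁ + (n-1)d
= -28 + (74-1)×8
= -28 + 584
= 556

a_74 = 556


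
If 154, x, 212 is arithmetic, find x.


AM = (154 + 212)/2 = 366/2 = 183

AM = 183


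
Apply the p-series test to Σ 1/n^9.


p-series test: Σ c/n^p converges if p > 1, diverges if p ≤ 1 (constant c > 0 doesn't affect convergence).
p = 9
9 > 1 → CONVERGES

Converges (p = 9 > 1)


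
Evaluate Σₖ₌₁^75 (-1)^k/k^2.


S = -1 + 1/4 - 1/9 + 1/16 - 1/25 + 1/36 - 1/49 + 1/64 ± ...
= -0.8226
(Full series converges to -π²/12 ≈ -0.8225)

S_75 = -0.8226


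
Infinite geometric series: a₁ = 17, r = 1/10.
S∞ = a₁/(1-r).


S∞ = a₁/(1-r) = 17/(1 - 1/10)
= 17/(9/10)
= 170/9

S∞ = 170/9


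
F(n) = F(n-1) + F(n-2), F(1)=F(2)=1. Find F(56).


Fibonacci sequence: 1, 1, 2, 3, 5, 8, 13, 21, 34, 55, 89, ...
F(56) = 225851433717

F(56) = 225851433717


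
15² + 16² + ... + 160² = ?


Σₖ₌15^160 k² = Σₖ₌₁^160 k² − Σₖ₌₁^14 k²
= 160·161·321/6 − 14·15·29/6
= 1378160 − 1015 = 1377145

Σk² = 1377145


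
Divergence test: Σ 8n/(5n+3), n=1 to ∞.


lim(n→∞) 8n/(5n+3) = 8/5 = 8/5  (divide numerator and denominator by n)
lim aₙ = 8/5 ≠ 0 → series DIVERGES

Diverges (lim aₙ = 8/5 ≠ 0)


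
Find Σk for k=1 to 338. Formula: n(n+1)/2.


n(n+1)/2 = 338×339/2 = 114582/2 = 57291

Σk = 57291


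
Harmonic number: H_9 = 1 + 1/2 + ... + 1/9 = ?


H_9 = 1/1 + 1/2 + 1/3 + 1/4 + 1/5 + 1/6 + 1/7 + 1/8 + 1/9
= 7129/2520
≈ 2.829

H_9 = 7129/2520 ≈ 2.829


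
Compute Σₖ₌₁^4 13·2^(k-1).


Sₙ = 13×(2^4 - 1)/(2 - 1)
= 13×(16 - 1)/1
= 13×15/1
= 195

S_4 = 195


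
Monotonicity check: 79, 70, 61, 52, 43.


Differences: -9, -9, -9, -9
All differences < 0 → strictly DECREASING

Monotonically decreasing


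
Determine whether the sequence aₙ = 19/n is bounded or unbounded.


a₁ = 19, a₂ = 19/2, a₃ = 19/3, ...
0 < aₙ ≤ 19 for all n ≥ 1
Lower bound: 0, Upper bound: 19
The sequence IS bounded

Bounded (0 < aₙ ≤ 19)


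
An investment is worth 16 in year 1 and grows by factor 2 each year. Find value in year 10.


aₙ = a₁·r^(n-1)
= 16×2^9
= 16×512
= 8192

a_10 = 8192


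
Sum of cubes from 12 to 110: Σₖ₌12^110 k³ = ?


Σₖ₌12^110 k³ = [110·111/2]² − [11·12/2]²
= 37271025 − 4356 = 37266669

Σk³ = 37266669


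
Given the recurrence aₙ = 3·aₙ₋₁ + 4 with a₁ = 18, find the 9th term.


Computing step by step:
a_1 = 18
a_2 = 58
a_3 = 178
a_4 = 538
a_5 = 1618
a_6 = 4858
a_7 = 14578
a_8 = 43738
a_9 = 131218


a_9 = 131218


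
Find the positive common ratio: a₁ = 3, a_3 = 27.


r^(n-1) = aₙ/a₁
r^2 = 27/3 = 9
r = 9^(1/2)
= ±3; taking r > 0 gives r = 3

r = 3


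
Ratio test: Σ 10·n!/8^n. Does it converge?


aₙ = 10·n!/8^n
a_{n+1}/aₙ = (n+1)!/8^(n+1) × 8^n/n!  (constant 10 cancels)
= (n+1)/8
L = lim(n→∞) (n+1)/8 = ∞
L > 1 → series DIVERGES

Diverges (ratio test: L = ∞ > 1)


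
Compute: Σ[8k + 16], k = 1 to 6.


Σ(8k+16) = 8·Σk + 16·n
= 8·21 + 16·6
= 168 + 96 = 264

Σ = 264


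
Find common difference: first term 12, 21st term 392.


d = (aₙ - a₁)/(n-1)
= (392 - 12)/(21-1)
= 380/20 = 19

d = 19


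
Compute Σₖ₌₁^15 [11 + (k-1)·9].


aₙ = 11 + (15-1)×9 = 137
Sₙ = n(a₁+aₙ)/2 = 15×(11+137)/2
= 15×148/2 = 1110

S_15 = 1110


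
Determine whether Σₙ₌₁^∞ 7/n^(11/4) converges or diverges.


p-series test: Σ c/n^p converges if p > 1, diverges if p ≤ 1 (constant c > 0 doesn't affect convergence).
p = 11/4
11/4 > 1 → CONVERGES

Converges (p = 11/4 > 1)


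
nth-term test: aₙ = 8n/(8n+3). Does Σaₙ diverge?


lim(n→∞) 8n/(8n+3) = 8/8 = 1  (divide numerator and denominator by n)
lim aₙ = 1 ≠ 0 → series DIVERGES

Diverges (lim aₙ = 1 ≠ 0)


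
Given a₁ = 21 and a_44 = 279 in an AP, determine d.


d = (aₙ - a₁)/(n-1)
= (279 - 21)/(44-1)
= 258/43 = 6

d = 6


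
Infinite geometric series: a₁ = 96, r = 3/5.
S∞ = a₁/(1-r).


S∞ = a₁/(1-r) = 96/(1 - 3/5)
= 96/(2/5)
= 240

S∞ = 240


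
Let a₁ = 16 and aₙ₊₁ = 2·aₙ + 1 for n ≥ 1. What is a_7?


Computing step by step:
a_1 = 16
a_2 = 33
a_3 = 67
a_4 = 135
a_5 = 271
a_6 = 543
a_7 = 1087


a_7 = 1087


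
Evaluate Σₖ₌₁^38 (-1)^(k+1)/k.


S = 1 - 1/2 + 1/3 - 1/4 + 1/5 - 1/6 + 1/7 - 1/8 ± ...
= 0.6802
(Full series converges to +ln(2) ≈ +0.6931)

S_38 = 0.6802


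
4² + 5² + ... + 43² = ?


Σₖ₌4^43 k² = Σₖ₌₁^43 k² − Σₖ₌₁^3 k²
= 43·44·87/6 − 3·4·7/6
= 27434 − 14 = 27420

Σk² = 27420


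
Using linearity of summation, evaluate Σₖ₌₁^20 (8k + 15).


Σ(8k+15) = 8·Σk + 15·n
= 8·210 + 15·20
= 1680 + 300 = 1980

Σ = 1980


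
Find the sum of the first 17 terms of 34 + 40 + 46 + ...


aₙ = 34 + (17-1)×6 = 130
Sₙ = n(a₁+aₙ)/2 = 17×(34+130)/2
= 17×164/2 = 1394

S_17 = 1394


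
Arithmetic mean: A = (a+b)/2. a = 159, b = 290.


AM = (159 + 290)/2 = 449/2 = 224.5

AM = 224.5


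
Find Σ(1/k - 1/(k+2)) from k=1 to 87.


Telescoping with gap 2: two head and two tail terms survive.
= (1 + 1/2) - (1/88 + 1/89)
= 3/2 - 1/88 - 1/89 = 11571/7832

Sum = 11571/7832


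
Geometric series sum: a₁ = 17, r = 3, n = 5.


Sₙ = 17×(3^5 - 1)/(3 - 1)
= 17×(243 - 1)/2
= 17×242/2
= 2057

S_5 = 2057


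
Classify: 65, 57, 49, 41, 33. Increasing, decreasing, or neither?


Differences: -8, -8, -8, -8
All differences < 0 → strictly DECREASING

Monotonically decreasing


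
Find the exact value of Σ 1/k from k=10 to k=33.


Σₖ₌10^33 1/k = 1/10 + 1/11 + 1/12 + ... + 1/33
= 16538538542329/13127595717600
≈ 1.2598

Sum = 16538538542329/13127595717600 ≈ 1.2598


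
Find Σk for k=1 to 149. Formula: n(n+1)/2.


n(n+1)/2 = 149×150/2 = 22350/2 = 11175

Σk = 11175


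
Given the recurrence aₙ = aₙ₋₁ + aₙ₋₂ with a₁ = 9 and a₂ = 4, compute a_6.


Computing iteratively: 9, 4, 13, 17, 30, 47
a_6 = 47

a_6 = 47


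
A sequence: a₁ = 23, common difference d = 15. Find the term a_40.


aₙ = a₁ + (n-1)d
= 23 + (40-1)×15
= 23 + 585
= 608

a_40 = 608


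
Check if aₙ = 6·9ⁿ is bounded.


aₙ = 6·9ⁿ → as n→∞, aₙ→∞ (since base 9 > 1)
No finite upper bound exists
The sequence is UNBOUNDED

Unbounded (aₙ → ∞ as n → ∞)


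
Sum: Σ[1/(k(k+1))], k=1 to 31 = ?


1/(k(k+1)) = 1/k - 1/(k+1) (partial fractions)
Telescoping: Σ = 1 - 1/32 = 31/32

Sum = 31/32


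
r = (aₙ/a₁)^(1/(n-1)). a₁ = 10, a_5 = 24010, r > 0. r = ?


r^(n-1) = aₙ/a₁
r^4 = 24010/10 = 2401
r = 2401^(1/4)
= ±7; taking r > 0 gives r = 7

r = 7


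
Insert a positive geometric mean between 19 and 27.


GM = √(19×27) = √513 = 22.6495

GM = 22.6495


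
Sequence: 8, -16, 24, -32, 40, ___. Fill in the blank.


Pattern: alternating sign, magnitude arithmetic (d=8)
Terms: 8, -16, 24, -32, 40
Next term = -48

Next term = -48


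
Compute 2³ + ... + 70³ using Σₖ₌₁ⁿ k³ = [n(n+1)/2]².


Σₖ₌2^70 k³ = [70·71/2]² − [1·2/2]²
= 6175225 − 1 = 6175224

Σk³ = 6175224


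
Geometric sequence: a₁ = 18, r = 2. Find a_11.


aₙ = a₁·r^(n-1)
= 18×2^10
= 18×1024
= 18432

a_11 = 18432


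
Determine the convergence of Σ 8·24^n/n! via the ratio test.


aₙ = 8·24^n/n!
a_{n+1}/aₙ = 24^(n+1)/(n+1)! × n!/24^n  (constant 8 cancels)
= 24/(n+1)
L = lim(n→∞) 24/(n+1) = 0
L < 1 → series CONVERGES

Converges (ratio test: L = 0 < 1)


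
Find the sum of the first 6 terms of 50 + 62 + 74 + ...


aₙ = 50 + (6-1)×12 = 110
Sₙ = n(a₁+aₙ)/2 = 6×(50+110)/2
= 6×160/2 = 480

S_6 = 480


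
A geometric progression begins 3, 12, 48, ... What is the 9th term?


aₙ = a₁·r^(n-1)
= 3×4^8
= 3×65536
= 196608

a_9 = 196608


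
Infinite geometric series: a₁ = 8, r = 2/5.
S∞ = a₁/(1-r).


S∞ = a₁/(1-r) = 8/(1 - 2/5)
= 8/(3/5)
= 40/3

S∞ = 40/3


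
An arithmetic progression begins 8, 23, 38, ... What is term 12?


aₙ = a₁ + (n-1)d
= 8 + (12-1)×15
= 8 + 165
= 173

a_12 = 173


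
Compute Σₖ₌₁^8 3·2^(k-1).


Sₙ = 3×(2^8 - 1)/(2 - 1)
= 3×(256 - 1)/1
= 3×255/1
= 765

S_8 = 765


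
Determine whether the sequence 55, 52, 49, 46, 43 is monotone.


Differences: -3, -3, -3, -3
All differences < 0 → strictly DECREASING

Monotonically decreasing


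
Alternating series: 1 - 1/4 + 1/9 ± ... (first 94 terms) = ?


S = 1 - 1/4 + 1/9 - 1/16 + 1/25 - 1/36 + 1/49 - 1/64 ± ...
= 0.8224
(Full series converges to +π²/12 ≈ +0.8225)

S_94 = 0.8224


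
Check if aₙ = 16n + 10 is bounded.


aₙ = 16n + 10 → as n→∞, aₙ→∞
No finite upper bound exists
The sequence is UNBOUNDED

Unbounded (aₙ → ∞ as n → ∞)


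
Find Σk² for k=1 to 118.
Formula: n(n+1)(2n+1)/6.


n = 118
n(n+1)(2n+1)/6 = 118×119×237/6
= 3327954/6 = 554659

Σk² = 554659


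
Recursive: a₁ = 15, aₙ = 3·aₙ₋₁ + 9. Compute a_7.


Computing step by step:
a_1 = 15
a_2 = 54
a_3 = 171
a_4 = 522
a_5 = 1575
a_6 = 4734
a_7 = 14211


a_7 = 14211


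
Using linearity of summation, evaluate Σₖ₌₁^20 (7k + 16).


Σ(7k+16) = 7·Σk + 16·n
= 7·210 + 16·20
= 1470 + 320 = 1790

Σ = 1790


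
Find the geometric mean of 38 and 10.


GM = √(38×10) = √380 = 19.4936

GM = 19.4936


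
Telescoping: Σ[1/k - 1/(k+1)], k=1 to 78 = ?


Telescoping: adjacent terms cancel.
= 1/1 - 1/79
= 1 - 1/79 = 78/79

Sum = 78/79


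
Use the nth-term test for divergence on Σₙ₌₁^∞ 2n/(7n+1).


lim(n→∞) 2n/(7n+1) = 2/7 = 2/7  (divide numerator and denominator by n)
lim aₙ = 2/7 ≠ 0 → series DIVERGES

Diverges (lim aₙ = 2/7 ≠ 0)


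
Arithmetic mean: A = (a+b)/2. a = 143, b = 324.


AM = (143 + 324)/2 = 467/2 = 233.5

AM = 233.5


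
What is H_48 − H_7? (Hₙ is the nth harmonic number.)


Σₖ₌8^48 1/k = 1/8 + 1/9 + 1/10 + ... + 1/48
= 826090171723375329593/442720643463713815200
≈ 1.8659

Sum = 826090171723375329593/442720643463713815200 ≈ 1.8659


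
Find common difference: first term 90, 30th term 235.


d = (aₙ - a₁)/(n-1)
= (235 - 90)/(30-1)
= 145/29 = 5

d = 5


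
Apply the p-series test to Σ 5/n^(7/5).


p-series test: Σ c/n^p converges if p > 1, diverges if p ≤ 1 (constant c > 0 doesn't affect convergence).
p = 7/5
7/5 > 1 → CONVERGES

Converges (p = 7/5 > 1)


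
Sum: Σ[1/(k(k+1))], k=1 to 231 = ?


1/(k(k+1)) = 1/k - 1/(k+1) (partial fractions)
Telescoping: Σ = 1 - 1/232 = 231/232

Sum = 231/232


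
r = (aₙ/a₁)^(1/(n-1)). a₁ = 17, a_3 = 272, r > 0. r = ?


r^(n-1) = aₙ/a₁
r^2 = 272/17 = 16
r = 16^(1/2)
= ±4; taking r > 0 gives r = 4

r = 4


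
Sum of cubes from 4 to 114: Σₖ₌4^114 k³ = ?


Σₖ₌4^114 k³ = [114·115/2]² − [3·4/2]²
= 42968025 − 36 = 42967989

Σk³ = 42967989


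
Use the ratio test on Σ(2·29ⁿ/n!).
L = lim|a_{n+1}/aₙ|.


aₙ = 2·29^n/n!
a_{n+1}/aₙ = 29^(n+1)/(n+1)! × n!/29^n  (constant 2 cancels)
= 29/(n+1)
L = lim(n→∞) 29/(n+1) = 0
L < 1 → series CONVERGES

Converges (ratio test: L = 0 < 1)


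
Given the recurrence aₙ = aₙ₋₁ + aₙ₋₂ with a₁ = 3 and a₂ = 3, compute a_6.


Computing iteratively: 3, 3, 6, 9, 15, 24
a_6 = 24

a_6 = 24


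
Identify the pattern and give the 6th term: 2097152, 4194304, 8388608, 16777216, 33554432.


Pattern: powers of 2: 2ⁿ
Terms: 2097152, 4194304, 8388608, 16777216, 33554432
Next term = 67108864

Next term = 67108864


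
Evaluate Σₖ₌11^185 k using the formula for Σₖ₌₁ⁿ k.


Σₖ₌11^185 k = Σₖ₌₁^185 k − Σₖ₌₁^10 k
= 185·186/2 − 10·11/2
= 17205 − 55 = 17150

Σk = 17150


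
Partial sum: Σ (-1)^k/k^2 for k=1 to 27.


S = -1 + 1/4 - 1/9 + 1/16 - 1/25 + 1/36 - 1/49 + 1/64 ± ...
= -0.8231
(Full series converges to -π²/12 ≈ -0.8225)

S_27 = -0.8231


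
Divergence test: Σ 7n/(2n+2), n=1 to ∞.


lim(n→∞) 7n/(2n+2) = 7/2 = 7/2  (divide numerator and denominator by n)
lim aₙ = 7/2 ≠ 0 → series DIVERGES

Diverges (lim aₙ = 7/2 ≠ 0)


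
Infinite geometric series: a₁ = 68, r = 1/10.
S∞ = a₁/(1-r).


S∞ = a₁/(1-r) = 68/(1 - 1/10)
= 68/(9/10)
= 680/9

S∞ = 680/9


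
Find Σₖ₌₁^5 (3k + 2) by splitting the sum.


Σ(3k+2) = 3·Σk + 2·n
= 3·15 + 2·5
= 45 + 10 = 55

Σ = 55


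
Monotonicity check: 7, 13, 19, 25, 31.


Differences: 6, 6, 6, 6
All differences > 0 → strictly INCREASING

Monotonically increasing


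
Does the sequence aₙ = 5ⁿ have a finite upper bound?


aₙ = 5ⁿ → as n→∞, aₙ→∞ (since base 5 > 1)
No finite upper bound exists
The sequence is UNBOUNDED

Unbounded (aₙ → ∞ as n → ∞)


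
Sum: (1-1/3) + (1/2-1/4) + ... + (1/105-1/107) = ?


Telescoping with gap 2: two head and two tail terms survive.
= (1 + 1/2) - (1/106 + 1/107)
= 3/2 - 1/106 - 1/107 = 8400/5671

Sum = 8400/5671


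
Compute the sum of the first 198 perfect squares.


n = 198
n(n+1)(2n+1)/6 = 198×199×397/6
= 15642594/6 = 2607099

Σk² = 2607099


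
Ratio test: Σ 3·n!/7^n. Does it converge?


aₙ = 3·n!/7^n
a_{n+1}/aₙ = (n+1)!/7^(n+1) × 7^n/n!  (constant 3 cancels)
= (n+1)/7
L = lim(n→∞) (n+1)/7 = ∞
L > 1 → series DIVERGES

Diverges (ratio test: L = ∞ > 1)


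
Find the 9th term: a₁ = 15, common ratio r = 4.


aₙ = a₁·r^(n-1)
= 15×4^8
= 15×65536
= 983040

a_9 = 983040


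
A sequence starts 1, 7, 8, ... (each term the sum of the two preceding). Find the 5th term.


Computing iteratively: 1, 7, 8, 15, 23
a_5 = 23

a_5 = 23


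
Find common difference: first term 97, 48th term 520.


d = (aₙ - a₁)/(n-1)
= (520 - 97)/(48-1)
= 423/47 = 9

d = 9


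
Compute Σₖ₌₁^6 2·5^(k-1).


Sₙ = 2×(5^6 - 1)/(5 - 1)
= 2×(15625 - 1)/4
= 2×15624/4
= 7812

S_6 = 7812


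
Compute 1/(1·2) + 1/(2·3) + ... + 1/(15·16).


1/(k(k+1)) = 1/k - 1/(k+1) (partial fractions)
Telescoping: Σ = 1 - 1/16 = 15/16

Sum = 15/16


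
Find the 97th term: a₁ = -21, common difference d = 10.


aₙ = a₁ + (n-1)d
= -21 + (97-1)×10
= -21 + 960
= 939

a_97 = 939


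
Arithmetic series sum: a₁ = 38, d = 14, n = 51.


aₙ = 38 + (51-1)×14 = 738
Sₙ = n(a₁+aₙ)/2 = 51×(38+738)/2
= 51×776/2 = 19788

S_51 = 19788


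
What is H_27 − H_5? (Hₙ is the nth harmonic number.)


Σₖ₌6^27 1/k = 1/6 + 1/7 + 1/8 + ... + 1/27
= 129153912863/80313433200
≈ 1.6081

Sum = 129153912863/80313433200 ≈ 1.6081


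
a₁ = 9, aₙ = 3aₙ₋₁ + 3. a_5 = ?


Computing step by step:
a_1 = 9
a_2 = 30
a_3 = 93
a_4 = 282
a_5 = 849


a_5 = 849


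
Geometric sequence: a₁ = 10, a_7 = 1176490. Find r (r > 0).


r^(n-1) = aₙ/a₁
r^6 = 1176490/10 = 117649
r = 117649^(1/6)
= ±7; taking r > 0 gives r = 7

r = 7


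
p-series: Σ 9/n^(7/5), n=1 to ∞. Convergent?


p-series test: Σ c/n^p converges if p > 1, diverges if p ≤ 1 (constant c > 0 doesn't affect convergence).
p = 7/5
7/5 > 1 → CONVERGES

Converges (p = 7/5 > 1)


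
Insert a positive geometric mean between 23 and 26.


GM = √(23×26) = √598 = 24.454

GM = 24.454


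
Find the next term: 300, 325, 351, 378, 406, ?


Pattern: triangular numbers: n(n+1)/2
Terms: 300, 325, 351, 378, 406
Next term = 435

Next term = 435


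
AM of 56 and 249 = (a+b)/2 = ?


AM = (56 + 249)/2 = 305/2 = 152.5

AM = 152.5


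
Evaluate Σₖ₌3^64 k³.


Σₖ₌3^64 k³ = [64·65/2]² − [2·3/2]²
= 4326400 − 9 = 4326391

Σk³ = 4326391


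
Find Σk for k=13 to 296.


Σₖ₌13^296 k = Σₖ₌₁^296 k − Σₖ₌₁^12 k
= 296·297/2 − 12·13/2
= 43956 − 78 = 43878

Σk = 43878


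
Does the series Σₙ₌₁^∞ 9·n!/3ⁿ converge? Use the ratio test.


aₙ = 9·n!/3^n
a_{n+1}/aₙ = (n+1)!/3^(n+1) × 3^n/n!  (constant 9 cancels)
= (n+1)/3
L = lim(n→∞) (n+1)/3 = ∞
L > 1 → series DIVERGES

Diverges (ratio test: L = ∞ > 1)


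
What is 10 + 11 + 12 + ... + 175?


Σₖ₌10^175 k = Σₖ₌₁^175 k − Σₖ₌₁^9 k
= 175·176/2 − 9·10/2
= 15400 − 45 = 15355

Σk = 15355


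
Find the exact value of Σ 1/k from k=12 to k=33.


Σₖ₌12^33 1/k = 1/12 + 1/13 + 1/14 + ... + 1/33
= 154355972958659/144403552893600
≈ 1.0689

Sum = 154355972958659/144403552893600 ≈ 1.0689


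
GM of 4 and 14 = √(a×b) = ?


GM = √(4×14) = √56 = 7.4833

GM = 7.4833


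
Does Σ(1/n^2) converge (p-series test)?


p-series test: Σ c/n^p converges if p > 1, diverges if p ≤ 1 (constant c > 0 doesn't affect convergence).
p = 2
2 > 1 → CONVERGES

Converges (p = 2 > 1)


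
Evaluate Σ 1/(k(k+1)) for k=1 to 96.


1/(k(k+1)) = 1/k - 1/(k+1) (partial fractions)
Telescoping: Σ = 1 - 1/97 = 96/97

Sum = 96/97


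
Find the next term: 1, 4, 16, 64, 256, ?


Pattern: geometric (r=4)
Terms: 1, 4, 16, 64, 256
Next term = 1024

Next term = 1024


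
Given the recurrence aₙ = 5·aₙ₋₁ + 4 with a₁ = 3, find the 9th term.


Computing step by step:
a_1 = 3
a_2 = 19
a_3 = 99
a_4 = 499
a_5 = 2499
a_6 = 12499
a_7 = 62499
a_8 = 312499
a_9 = 1562499


a_9 = 1562499


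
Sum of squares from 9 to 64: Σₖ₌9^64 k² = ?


Σₖ₌9^64 k² = Σₖ₌₁^64 k² − Σₖ₌₁^8 k²
= 64·65·129/6 − 8·9·17/6
= 89440 − 204 = 89236

Σk² = 89236


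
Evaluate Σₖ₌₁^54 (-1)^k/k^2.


S = -1 + 1/4 - 1/9 + 1/16 - 1/25 + 1/36 - 1/49 + 1/64 ± ...
= -0.8223
(Full series converges to -π²/12 ≈ -0.8225)

S_54 = -0.8223


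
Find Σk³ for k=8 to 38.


Σₖ₌8^38 k³ = [38·39/2]² − [7·8/2]²
= 549081 − 784 = 548297

Σk³ = 548297


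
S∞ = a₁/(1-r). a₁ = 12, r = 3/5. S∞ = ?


S∞ = a₁/(1-r) = 12/(1 - 3/5)
= 12/(2/5)
= 30

S∞ = 30


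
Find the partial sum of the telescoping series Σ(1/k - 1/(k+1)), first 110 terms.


Telescoping: adjacent terms cancel.
= 1/1 - 1/111
= 1 - 1/111 = 110/111

Sum = 110/111


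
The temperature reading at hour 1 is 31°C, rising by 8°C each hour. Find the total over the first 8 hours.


aₙ = 31 + (8-1)×8 = 87
Sₙ = n(a₁+aₙ)/2 = 8×(31+87)/2
= 8×118/2 = 472

S_8 = 472


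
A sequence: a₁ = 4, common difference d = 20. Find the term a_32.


aₙ = a₁ + (n-1)d
= 4 + (32-1)×20
= 4 + 620
= 624

a_32 = 624


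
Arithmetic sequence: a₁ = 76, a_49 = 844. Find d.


d = (aₙ - a₁)/(n-1)
= (844 - 76)/(49-1)
= 768/48 = 16

d = 16


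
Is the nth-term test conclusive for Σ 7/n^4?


lim(n→∞) 7/n^4 = 0
lim aₙ = 0 → nth-term test is INCONCLUSIVE
(Need other tests; this is actually a convergent p-series with p=4 > 1)

Inconclusive (lim aₙ = 0; need another test)


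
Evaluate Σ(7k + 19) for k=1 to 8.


Σ(7k+19) = 7·Σk + 19·n
= 7·36 + 19·8
= 252 + 152 = 404

Σ = 404


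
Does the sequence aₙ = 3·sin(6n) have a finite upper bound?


For all n, -1 ≤ sin(6n) ≤ 1, so -3 ≤ 3·sin(6n) ≤ 3
Lower bound: -3, Upper bound: 3
The sequence IS bounded

Bounded (-3 ≤ aₙ ≤ 3)


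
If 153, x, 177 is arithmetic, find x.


AM = (153 + 177)/2 = 330/2 = 165

AM = 165


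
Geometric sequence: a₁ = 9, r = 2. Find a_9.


aₙ = a₁·r^(n-1)
= 9×2^8
= 9×256
= 2304

a_9 = 2304


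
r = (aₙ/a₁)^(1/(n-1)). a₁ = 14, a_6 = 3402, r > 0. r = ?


r^(n-1) = aₙ/a₁
r^5 = 3402/14 = 243
r = 243^(1/5)
= 3

r = 3


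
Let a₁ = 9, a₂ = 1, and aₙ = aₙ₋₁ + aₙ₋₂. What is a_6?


Computing iteratively: 9, 1, 10, 11, 21, 32
a_6 = 32

a_6 = 32


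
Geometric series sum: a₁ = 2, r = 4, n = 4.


Sₙ = 2×(4^4 - 1)/(4 - 1)
= 2×(256 - 1)/3
= 2×255/3
= 170

S_4 = 170


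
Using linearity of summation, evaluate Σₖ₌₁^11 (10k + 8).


Σ(10k+8) = 10·Σk + 8·n
= 10·66 + 8·11
= 660 + 88 = 748

Σ = 748


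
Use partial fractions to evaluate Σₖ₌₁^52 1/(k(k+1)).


1/(k(k+1)) = 1/k - 1/(k+1) (partial fractions)
Telescoping: Σ = 1 - 1/53 = 52/53

Sum = 52/53


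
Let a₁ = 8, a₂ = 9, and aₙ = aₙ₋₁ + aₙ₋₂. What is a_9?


Computing iteratively: 8, 9, 17, 26, 43, 69, 112, 181, 293
a_9 = 293

a_9 = 293


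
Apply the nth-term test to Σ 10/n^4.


lim(n→∞) 10/n^4 = 0
lim aₙ = 0 → nth-term test is INCONCLUSIVE
(Need other tests; this is actually a convergent p-series with p=4 > 1)

Inconclusive (lim aₙ = 0; need another test)


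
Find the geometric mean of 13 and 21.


GM = √(13×21) = √273 = 16.5227

GM = 16.5227


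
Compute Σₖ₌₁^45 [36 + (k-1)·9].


aₙ = 36 + (45-1)×9 = 432
Sₙ = n(a₁+aₙ)/2 = 45×(36+432)/2
= 45×468/2 = 10530

S_45 = 10530


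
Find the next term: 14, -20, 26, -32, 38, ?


Pattern: alternating sign, magnitude arithmetic (d=6)
Terms: 14, -20, 26, -32, 38
Next term = -44

Next term = -44


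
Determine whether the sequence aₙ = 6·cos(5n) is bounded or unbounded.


For all n, -1 ≤ cos(5n) ≤ 1, so -6 ≤ 6·cos(5n) ≤ 6
Lower bound: -6, Upper bound: 6
The sequence IS bounded

Bounded (-6 ≤ aₙ ≤ 6)


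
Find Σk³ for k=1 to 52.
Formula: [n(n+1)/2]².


n(n+1)/2 = 52×53/2 = 1378
Σk³ = 1378² = 1898884

Σk³ = 1898884


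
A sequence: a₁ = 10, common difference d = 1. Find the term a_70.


aₙ = a₁ + (n-1)d
= 10 + (70-1)×1
= 10 + 69
= 79

a_70 = 79


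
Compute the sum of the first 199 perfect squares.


n = 199
n(n+1)(2n+1)/6 = 199×200×399/6
= 15880200/6 = 2646700

Σk² = 2646700


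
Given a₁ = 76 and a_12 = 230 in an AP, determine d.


d = (aₙ - a₁)/(n-1)
= (230 - 76)/(12-1)
= 154/11 = 14

d = 14


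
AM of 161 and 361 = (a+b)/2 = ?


AM = (161 + 361)/2 = 522/2 = 261

AM = 261


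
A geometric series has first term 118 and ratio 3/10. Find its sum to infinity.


S∞ = a₁/(1-r) = 118/(1 - 3/10)
= 118/(7/10)
= 1180/7

S∞ = 1180/7


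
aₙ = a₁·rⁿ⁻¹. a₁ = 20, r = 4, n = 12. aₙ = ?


aₙ = a₁·r^(n-1)
= 20×4^11
= 20×4194304
= 83886080

a_12 = 83886080


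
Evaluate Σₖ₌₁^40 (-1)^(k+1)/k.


S = 1 - 1/2 + 1/3 - 1/4 + 1/5 - 1/6 + 1/7 - 1/8 ± ...
= 0.6808
(Full series converges to +ln(2) ≈ +0.6931)

S_40 = 0.6808


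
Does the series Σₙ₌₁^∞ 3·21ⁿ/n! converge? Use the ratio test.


aₙ = 3·21^n/n!
a_{n+1}/aₙ = 21^(n+1)/(n+1)! × n!/21^n  (constant 3 cancels)
= 21/(n+1)
L = lim(n→∞) 21/(n+1) = 0
L < 1 → series CONVERGES

Converges (ratio test: L = 0 < 1)


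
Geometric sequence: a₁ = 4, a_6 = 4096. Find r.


r^(n-1) = aₙ/a₁
r^5 = 4096/4 = 1024
r = 1024^(1/5)
= 4

r = 4


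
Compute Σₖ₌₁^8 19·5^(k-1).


Sₙ = 19×(5^8 - 1)/(5 - 1)
= 19×(390625 - 1)/4
= 19×390624/4
= 1855464

S_8 = 1855464


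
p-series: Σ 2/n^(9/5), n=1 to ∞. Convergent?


p-series test: Σ c/n^p converges if p > 1, diverges if p ≤ 1 (constant c > 0 doesn't affect convergence).
p = 9/5
9/5 > 1 → CONVERGES

Converges (p = 9/5 > 1)


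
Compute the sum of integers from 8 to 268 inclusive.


Σₖ₌8^268 k = Σₖ₌₁^268 k − Σₖ₌₁^7 k
= 268·269/2 − 7·8/2
= 36046 − 28 = 36018

Σk = 36018


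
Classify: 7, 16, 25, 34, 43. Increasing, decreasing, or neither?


Differences: 9, 9, 9, 9
All differences > 0 → strictly INCREASING

Monotonically increasing


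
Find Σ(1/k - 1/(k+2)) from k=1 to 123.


Telescoping with gap 2: two head and two tail terms survive.
= (1 + 1/2) - (1/124 + 1/125)
= 3/2 - 1/124 - 1/125 = 23001/15500

Sum = 23001/15500


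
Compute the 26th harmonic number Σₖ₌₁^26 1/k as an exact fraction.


H_26 = 1/1 + 1/2 + 1/3 + ... + 1/26
= 34395742267/8923714800
≈ 3.8544

H_26 = 34395742267/8923714800 ≈ 3.8544


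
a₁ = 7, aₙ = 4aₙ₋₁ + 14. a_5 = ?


Computing step by step:
a_1 = 7
a_2 = 42
a_3 = 182
a_4 = 742
a_5 = 2982


a_5 = 2982


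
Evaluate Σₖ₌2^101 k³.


Σₖ₌2^101 k³ = [101·102/2]² − [1·2/2]²
= 26532801 − 1 = 26532800

Σk³ = 26532800


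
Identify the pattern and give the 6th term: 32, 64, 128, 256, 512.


Pattern: powers of 2: 2ⁿ
Terms: 32, 64, 128, 256, 512
Next term = 1024

Next term = 1024


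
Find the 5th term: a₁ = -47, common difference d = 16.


aₙ = a₁ + (n-1)d
= -47 + (5-1)×16
= -47 + 64
= 17

a_5 = 17


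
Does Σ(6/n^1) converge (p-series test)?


p-series test: Σ c/n^p converges if p > 1, diverges if p ≤ 1 (constant c > 0 doesn't affect convergence).
p = 1
1 ≤ 1 → DIVERGES

Diverges (p = 1 ≤ 1)


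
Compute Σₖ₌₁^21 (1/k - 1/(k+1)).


Telescoping: adjacent terms cancel.
= 1/1 - 1/22
= 1 - 1/22 = 21/22

Sum = 21/22


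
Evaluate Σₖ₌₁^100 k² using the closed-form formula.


n = 100
n(n+1)(2n+1)/6 = 100×101×201/6
= 2030100/6 = 338350

Σk² = 338350


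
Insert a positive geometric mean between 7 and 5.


GM = √(7×5) = √35 = 5.9161

GM = 5.9161


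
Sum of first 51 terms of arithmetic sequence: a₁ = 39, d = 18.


aₙ = 39 + (51-1)×18 = 939
Sₙ = n(a₁+aₙ)/2 = 51×(39+939)/2
= 51×978/2 = 24939

S_51 = 24939


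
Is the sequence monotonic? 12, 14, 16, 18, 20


Differences: 2, 2, 2, 2
All differences > 0 → strictly INCREASING

Monotonically increasing


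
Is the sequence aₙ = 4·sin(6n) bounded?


For all n, -1 ≤ sin(6n) ≤ 1, so -4 ≤ 4·sin(6n) ≤ 4
Lower bound: -4, Upper bound: 4
The sequence IS bounded

Bounded (-4 ≤ aₙ ≤ 4)


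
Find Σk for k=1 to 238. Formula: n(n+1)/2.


n(n+1)/2 = 238×239/2 = 56882/2 = 28441

Σk = 28441


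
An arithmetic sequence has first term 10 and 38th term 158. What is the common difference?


d = (aₙ - a₁)/(n-1)
= (158 - 10)/(38-1)
= 148/37 = 4

d = 4


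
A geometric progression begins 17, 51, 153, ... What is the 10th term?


aₙ = a₁·r^(n-1)
= 17×3^9
= 17×19683
= 334611

a_10 = 334611


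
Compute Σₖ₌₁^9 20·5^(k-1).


Sₙ = 20×(5^9 - 1)/(5 - 1)
= 20×(1953125 - 1)/4
= 20×1953124/4
= 9765620

S_9 = 9765620


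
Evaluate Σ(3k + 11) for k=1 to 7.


Σ(3k+11) = 3·Σk + 11·n
= 3·28 + 11·7
= 84 + 77 = 161

Σ = 161


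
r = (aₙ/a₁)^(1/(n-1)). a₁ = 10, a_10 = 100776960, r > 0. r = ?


r^(n-1) = aₙ/a₁
r^9 = 100776960/10 = 10077696
r = 10077696^(1/9)
= 6

r = 6


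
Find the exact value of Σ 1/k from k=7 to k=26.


Σₖ₌7^26 1/k = 1/7 + 1/8 + 1/9 + ... + 1/26
= 12532641007/8923714800
≈ 1.4044

Sum = 12532641007/8923714800 ≈ 1.4044


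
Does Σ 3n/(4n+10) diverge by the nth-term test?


lim(n→∞) 3n/(4n+10) = 3/4 = 3/4  (divide numerator and denominator by n)
lim aₙ = 3/4 ≠ 0 → series DIVERGES

Diverges (lim aₙ = 3/4 ≠ 0)


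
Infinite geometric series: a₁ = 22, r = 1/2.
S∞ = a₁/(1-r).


S∞ = a₁/(1-r) = 22/(1 - 1/2)
= 22/(1/2)
= 44

S∞ = 44


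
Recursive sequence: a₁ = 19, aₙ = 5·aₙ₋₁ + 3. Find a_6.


Computing step by step:
a_1 = 19
a_2 = 98
a_3 = 493
a_4 = 2468
a_5 = 12343
a_6 = 61718


a_6 = 61718


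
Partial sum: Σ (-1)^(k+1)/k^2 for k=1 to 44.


S = 1 - 1/4 + 1/9 - 1/16 + 1/25 - 1/36 + 1/49 - 1/64 ± ...
= 0.8222
(Full series converges to +π²/12 ≈ +0.8225)

S_44 = 0.8222


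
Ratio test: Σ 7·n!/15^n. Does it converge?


aₙ = 7·n!/15^n
a_{n+1}/aₙ = (n+1)!/15^(n+1) × 15^n/n!  (constant 7 cancels)
= (n+1)/15
L = lim(n→∞) (n+1)/15 = ∞
L > 1 → series DIVERGES

Diverges (ratio test: L = ∞ > 1)


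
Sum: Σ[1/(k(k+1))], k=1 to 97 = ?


1/(k(k+1)) = 1/k - 1/(k+1) (partial fractions)
Telescoping: Σ = 1 - 1/98 = 97/98

Sum = 97/98


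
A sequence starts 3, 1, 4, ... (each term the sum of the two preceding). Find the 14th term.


Computing iteratively: 3, 1, 4, 5, 9, 14, 23, 37, 60, 97, 157, 254, ...
a_14 = 665

a_14 = 665


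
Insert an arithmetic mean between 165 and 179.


AM = (165 + 179)/2 = 344/2 = 172

AM = 172


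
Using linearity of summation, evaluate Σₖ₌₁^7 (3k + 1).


Σ(3k+1) = 3·Σk + 1·n
= 3·28 + 1·7
= 84 + 7 = 91

Σ = 91


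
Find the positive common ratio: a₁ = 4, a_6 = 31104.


r^(n-1) = aₙ/a₁
r^5 = 31104/4 = 7776
r = 7776^(1/5)
= 6

r = 6


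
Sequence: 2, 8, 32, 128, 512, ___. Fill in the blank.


Pattern: geometric (r=4)
Terms: 2, 8, 32, 128, 512
Next term = 2048

Next term = 2048


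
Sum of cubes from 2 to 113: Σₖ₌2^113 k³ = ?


Σₖ₌2^113 k³ = [113·114/2]² − [1·2/2]²
= 41486481 − 1 = 41486480

Σk³ = 41486480


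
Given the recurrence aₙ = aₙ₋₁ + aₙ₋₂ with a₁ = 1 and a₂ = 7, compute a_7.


Computing iteratively: 1, 7, 8, 15, 23, 38, 61
a_7 = 61

a_7 = 61


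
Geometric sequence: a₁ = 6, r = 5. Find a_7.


aₙ = a₁·r^(n-1)
= 6×5^6
= 6×15625
= 93750

a_7 = 93750


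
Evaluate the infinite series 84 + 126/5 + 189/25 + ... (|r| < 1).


S∞ = a₁/(1-r) = 84/(1 - 3/10)
= 84/(7/10)
= 120

S∞ = 120


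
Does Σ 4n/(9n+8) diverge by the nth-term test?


lim(n→∞) 4n/(9n+8) = 4/9 = 4/9  (divide numerator and denominator by n)
lim aₙ = 4/9 ≠ 0 → series DIVERGES

Diverges (lim aₙ = 4/9 ≠ 0)


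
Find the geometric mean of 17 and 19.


GM = √(17×19) = √323 = 17.9722

GM = 17.9722


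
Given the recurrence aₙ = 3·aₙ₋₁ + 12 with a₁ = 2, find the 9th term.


Computing step by step:
a_1 = 2
a_2 = 18
a_3 = 66
a_4 = 210
a_5 = 642
a_6 = 1938
a_7 = 5826
a_8 = 17490
a_9 = 52482


a_9 = 52482


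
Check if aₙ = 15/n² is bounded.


a₁ = 15, a₂ = 15/4, a₃ = 15/9, ...
0 < aₙ ≤ 15 for all n ≥ 1
The sequence IS bounded

Bounded (0 < aₙ ≤ 15)


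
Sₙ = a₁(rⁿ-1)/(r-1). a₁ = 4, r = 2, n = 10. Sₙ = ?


Sₙ = 4×(2^10 - 1)/(2 - 1)
= 4×(1024 - 1)/1
= 4×1023/1
= 4092

S_10 = 4092


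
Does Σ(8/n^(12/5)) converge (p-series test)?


p-series test: Σ c/n^p converges if p > 1, diverges if p ≤ 1 (constant c > 0 doesn't affect convergence).
p = 12/5
12/5 > 1 → CONVERGES

Converges (p = 12/5 > 1)


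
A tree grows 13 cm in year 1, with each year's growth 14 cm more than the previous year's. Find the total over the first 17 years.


aₙ = 13 + (17-1)×14 = 237
Sₙ = n(a₁+aₙ)/2 = 17×(13+237)/2
= 17×250/2 = 2125

S_17 = 2125


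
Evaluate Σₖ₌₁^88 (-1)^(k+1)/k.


S = 1 - 1/2 + 1/3 - 1/4 + 1/5 - 1/6 + 1/7 - 1/8 ± ...
= 0.6875
(Full series converges to +ln(2) ≈ +0.6931)

S_88 = 0.6875


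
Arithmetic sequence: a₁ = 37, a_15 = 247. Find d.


d = (aₙ - a₁)/(n-1)
= (247 - 37)/(15-1)
= 210/14 = 15

d = 15


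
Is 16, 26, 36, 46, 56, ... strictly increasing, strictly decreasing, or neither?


Differences: 10, 10, 10, 10
All differences > 0 → strictly INCREASING

Monotonically increasing


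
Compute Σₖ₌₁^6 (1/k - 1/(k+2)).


Telescoping with gap 2: two head and two tail terms survive.
= (1 + 1/2) - (1/7 + 1/8)
= 3/2 - 1/7 - 1/8 = 69/56

Sum = 69/56


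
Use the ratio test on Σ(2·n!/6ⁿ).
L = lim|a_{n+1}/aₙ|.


aₙ = 2·n!/6^n
a_{n+1}/aₙ = (n+1)!/6^(n+1) × 6^n/n!  (constant 2 cancels)
= (n+1)/6
L = lim(n→∞) (n+1)/6 = ∞
L > 1 → series DIVERGES

Diverges (ratio test: L = ∞ > 1)


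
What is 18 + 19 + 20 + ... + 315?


Σₖ₌18^315 k = Σₖ₌₁^315 k − Σₖ₌₁^17 k
= 315·316/2 − 17·18/2
= 49770 − 153 = 49617

Σk = 49617


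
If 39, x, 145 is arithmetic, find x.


AM = (39 + 145)/2 = 184/2 = 92

AM = 92


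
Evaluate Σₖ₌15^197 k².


Σₖ₌15^197 k² = Σₖ₌₁^197 k² − Σₖ₌₁^14 k²
= 197·198·395/6 − 14·15·29/6
= 2567895 − 1015 = 2566880

Σk² = 2566880


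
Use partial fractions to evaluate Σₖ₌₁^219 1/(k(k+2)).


1/(k(k+2)) = (1/2)·(1/k - 1/(k+2)) (partial fractions)
Telescoping: Σ = (1/2)·(1 + 1/2 - 1/220 - 1/221) = 72489/97240

Sum = 72489/97240


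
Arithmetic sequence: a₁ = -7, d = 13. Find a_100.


aₙ = a₁ + (n-1)d
= -7 + (100-1)×13
= -7 + 1287
= 1280

a_100 = 1280


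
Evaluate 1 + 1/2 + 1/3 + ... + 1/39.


H_39 = 1/1 + 1/2 + 1/3 + ... + 1/39
= 2066035355155033/485721041551200
≈ 4.2535

H_39 = 2066035355155033/485721041551200 ≈ 4.2535


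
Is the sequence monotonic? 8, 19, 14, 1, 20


Differences: 11, -5, -13, 19
Difference at position 1 is +11 (> 0) but position 2 is -5 (< 0) — sequence both rises and falls
→ NOT monotonic

Not monotonic


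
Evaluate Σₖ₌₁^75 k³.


n(n+1)/2 = 75×76/2 = 2850
Σk³ = 2850² = 8122500

Σk³ = 8122500


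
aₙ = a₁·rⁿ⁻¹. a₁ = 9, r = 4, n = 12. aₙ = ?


aₙ = a₁·r^(n-1)
= 9×4^11
= 9×4194304
= 37748736

a_12 = 37748736


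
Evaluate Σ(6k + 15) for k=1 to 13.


Σ(6k+15) = 6·Σk + 15·n
= 6·91 + 15·13
= 546 + 195 = 741

Σ = 741


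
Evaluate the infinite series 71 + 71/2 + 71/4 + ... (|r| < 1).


S∞ = a₁/(1-r) = 71/(1 - 1/2)
= 71/(1/2)
= 142

S∞ = 142


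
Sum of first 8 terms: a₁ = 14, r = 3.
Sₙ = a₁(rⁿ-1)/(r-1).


Sₙ = 14×(3^8 - 1)/(3 - 1)
= 14×(6561 - 1)/2
= 14×6560/2
= 45920

S_8 = 45920


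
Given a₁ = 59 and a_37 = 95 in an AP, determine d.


d = (aₙ - a₁)/(n-1)
= (95 - 59)/(37-1)
= 36/36 = 1

d = 1


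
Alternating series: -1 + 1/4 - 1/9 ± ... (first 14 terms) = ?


S = -1 + 1/4 - 1/9 + 1/16 - 1/25 + 1/36 - 1/49 + 1/64 ± ...
= -0.8201
(Full series converges to -π²/12 ≈ -0.8225)

S_14 = -0.8201


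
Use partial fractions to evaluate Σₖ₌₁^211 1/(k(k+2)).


1/(k(k+2)) = (1/2)·(1/k - 1/(k+2)) (partial fractions)
Telescoping: Σ = (1/2)·(1 + 1/2 - 1/212 - 1/213) = 67309/90312

Sum = 67309/90312


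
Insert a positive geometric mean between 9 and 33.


GM = √(9×33) = √297 = 17.2337

GM = 17.2337
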